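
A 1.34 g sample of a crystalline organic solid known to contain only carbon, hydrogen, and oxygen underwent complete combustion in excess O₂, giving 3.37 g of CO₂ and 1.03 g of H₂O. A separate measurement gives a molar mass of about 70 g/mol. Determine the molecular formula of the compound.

mol C = 3.37 g CO₂ ÷ 44.009 g/mol = 0.07658 mol
mol H = 2 × 1.03 g H₂O ÷ 18.015 g/mol = 0.1143 mol
mass O = 1.34 − (0.9197 + 0.1153) = 0.3050 g → mol O = 0.3050 ÷ 15.999 = 0.01906 mol
Divide by the smallest (0.01906 mol): C 4.017, H 5.998, O 1.000
Empirical formula: C4H6O
Empirical-formula mass = 70.09 g/mol; 70 ÷ 70.09 ≈ 1, so the molecular formula is C4H6O.

C4H6O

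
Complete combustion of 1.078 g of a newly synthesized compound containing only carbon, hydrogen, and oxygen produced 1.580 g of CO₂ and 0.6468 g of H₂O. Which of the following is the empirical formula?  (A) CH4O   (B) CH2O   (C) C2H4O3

(B) CH2O

mol C = 1.580 g CO₂ ÷ 44.009 g/mol = 0.035902 mol
mol H = 2 × 0.6468 g H₂O ÷ 18.015 g/mol = 0.071807 mol
mass O = 1.078 − (0.43122 + 0.072381) = 0.57440 g → mol O = 0.57440 ÷ 15.999 = 0.035902 mol
Divide by the smallest (0.035902 mol): C 1.000, H 2.000, O 1.000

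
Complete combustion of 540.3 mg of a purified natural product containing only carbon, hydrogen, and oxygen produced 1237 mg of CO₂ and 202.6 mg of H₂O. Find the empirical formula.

C5H4O2

mol C = 1.237 g CO₂ ÷ 44.009 g/mol = 0.028108 mol
mol H = 2 × 0.2026 g H₂O ÷ 18.015 g/mol = 0.022492 mol
mass O = 0.5403 − (0.33760 + 0.022672) = 0.18002 g → mol O = 0.18002 ÷ 15.999 = 0.011252 mol
Divide by the smallest (0.011252 mol): C 2.498, H 1.999, O 1.000
Multiplying each by 2 gives whole numbers: C 5.00, H 4.00, O 2.00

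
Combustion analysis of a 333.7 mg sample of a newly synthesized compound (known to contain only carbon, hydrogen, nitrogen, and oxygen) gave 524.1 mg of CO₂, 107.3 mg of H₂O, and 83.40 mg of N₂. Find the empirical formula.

mol C = 0.5241 g CO₂ ÷ 44.009 g/mol = 0.011909 mol
mol H = 2 × 0.1073 g H₂O ÷ 18.015 g/mol = 0.011912 mol
mol N = 2 × 0.08340 g N₂ ÷ 28.014 g/mol = 0.0059542 mol
mass O = 0.3337 − (0.14304 + 0.012008 + 0.083400) = 0.095254 g → mol O = 0.095254 ÷ 15.999 = 0.0059538 mol
Divide by the smallest (0.0059538 mol): C 2.000, H 2.001, N 1.000, O 1.000

C2H2NO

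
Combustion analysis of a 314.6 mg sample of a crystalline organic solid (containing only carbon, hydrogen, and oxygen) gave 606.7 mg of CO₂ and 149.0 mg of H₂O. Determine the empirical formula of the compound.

mol C = 0.6067 g CO₂ ÷ 44.009 g/mol = 0.013786 mol
mol H = 2 × 0.1490 g H₂O ÷ 18.015 g/mol = 0.016542 mol
mass O = 0.3146 − (0.16558 + 0.016674) = 0.13234 g → mol O = 0.13234 ÷ 15.999 = 0.0082720 mol
Divide by the smallest (0.0082720 mol): C 1.667, H 2.000, O 1.000
Multiplying each by 3 gives whole numbers: C 5.00, H 6.00, O 3.00

C5H6O3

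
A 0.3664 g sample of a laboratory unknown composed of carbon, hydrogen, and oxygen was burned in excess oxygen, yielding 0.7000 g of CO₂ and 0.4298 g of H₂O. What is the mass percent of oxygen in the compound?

34.73%

mol C = 0.7000 g CO₂ ÷ 44.009 g/mol = 0.015906 mol
mol H = 2 × 0.4298 g H₂O ÷ 18.015 g/mol = 0.047716 mol
mass O = 0.3664 − (0.19105 + 0.048098) = 0.12726 g → mol O = 0.12726 ÷ 15.999 = 0.0079541 mol
mass % O = 0.12726 g ÷ 0.3664 g × 100%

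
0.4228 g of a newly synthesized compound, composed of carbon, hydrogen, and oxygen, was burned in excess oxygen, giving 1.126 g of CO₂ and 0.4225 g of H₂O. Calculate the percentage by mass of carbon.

mol C = 1.126 g CO₂ ÷ 44.009 g/mol = 0.025586 mol
mol H = 2 × 0.4225 g H₂O ÷ 18.015 g/mol = 0.046905 mol
mass O = 0.4228 − (0.30731 + 0.047281) = 0.068210 g → mol O = 0.068210 ÷ 15.999 = 0.0042634 mol
mass % C = 0.30731 g ÷ 0.4228 g × 100%

72.68%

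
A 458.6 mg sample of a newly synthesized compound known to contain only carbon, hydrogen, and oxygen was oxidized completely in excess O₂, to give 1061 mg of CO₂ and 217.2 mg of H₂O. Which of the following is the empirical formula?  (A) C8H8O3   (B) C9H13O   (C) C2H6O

(A) C8H8O3

mol C = 1.061 g CO₂ ÷ 44.009 g/mol = 0.024109 mol
mol H = 2 × 0.2172 g H₂O ÷ 18.015 g/mol = 0.024113 mol
mass O = 0.4586 − (0.28957 + 0.024306) = 0.14472 g → mol O = 0.14472 ÷ 15.999 = 0.0090458 mol
Divide by the smallest (0.0090458 mol): C 2.665, H 2.666, O 1.000
Multiplying each by 3 gives whole numbers: C 8.00, H 8.00, O 3.00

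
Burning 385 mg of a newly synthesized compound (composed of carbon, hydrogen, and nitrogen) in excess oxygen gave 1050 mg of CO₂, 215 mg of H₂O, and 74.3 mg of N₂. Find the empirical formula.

C9H9N2

mol C = 1.05 g CO₂ ÷ 44.009 g/mol = 0.02386 mol
mol H = 2 × 0.215 g H₂O ÷ 18.015 g/mol = 0.02387 mol
mol N = 2 × 0.0743 g N₂ ÷ 28.014 g/mol = 0.005304 mol
Divide by the smallest (0.005304 mol): C 4.498, H 4.500, N 1.000
Multiplying each by 2 gives whole numbers: C 9.00, H 9.00, N 2.00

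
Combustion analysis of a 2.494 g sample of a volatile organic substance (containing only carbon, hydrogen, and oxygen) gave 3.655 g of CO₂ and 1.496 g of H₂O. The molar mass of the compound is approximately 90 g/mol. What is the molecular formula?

mol C = 3.655 g CO₂ ÷ 44.009 g/mol = 0.083051 mol
mol H = 2 × 1.496 g H₂O ÷ 18.015 g/mol = 0.16608 mol
mass O = 2.494 − (0.99753 + 0.16741) = 1.3291 g → mol O = 1.3291 ÷ 15.999 = 0.083071 mol
Divide by the smallest (0.083051 mol): C 1.000, H 2.000, O 1.000
Empirical formula: CH2O
Empirical-formula mass = 30.03 g/mol; 90 ÷ 30.03 ≈ 3, so the molecular formula is C3H6O3.

C3H6O3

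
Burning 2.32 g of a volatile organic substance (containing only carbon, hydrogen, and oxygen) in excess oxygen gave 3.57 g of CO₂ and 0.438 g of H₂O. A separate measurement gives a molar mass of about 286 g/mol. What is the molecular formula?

mol C = 3.57 g CO₂ ÷ 44.009 g/mol = 0.08112 mol
mol H = 2 × 0.438 g H₂O ÷ 18.015 g/mol = 0.04863 mol
mass O = 2.32 − (0.9743 + 0.04902) = 1.297 g → mol O = 1.297 ÷ 15.999 = 0.08105 mol
Divide by the smallest (0.04863 mol): C 1.668, H 1.000, O 1.667
Multiplying each by 3 gives whole numbers: C 5.00, H 3.00, O 5.00
Empirical formula: C5H3O5
Empirical-formula mass = 143.07 g/mol; 286 ÷ 143.07 ≈ 2, so the molecular formula is C10H6O10.

C10H6O10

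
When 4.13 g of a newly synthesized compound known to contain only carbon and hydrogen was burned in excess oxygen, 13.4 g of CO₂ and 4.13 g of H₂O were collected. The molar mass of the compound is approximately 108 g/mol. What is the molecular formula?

C8H12

mol C = 13.4 g CO₂ ÷ 44.009 g/mol = 0.3045 mol
mol H = 2 × 4.13 g H₂O ÷ 18.015 g/mol = 0.4585 mol
Divide by the smallest (0.3045 mol): C 1.000, H 1.506
Multiplying each by 2 gives whole numbers: C 2.00, H 3.01
Empirical formula: C2H3
Empirical-formula mass = 27.05 g/mol; 108 ÷ 27.05 ≈ 4, so the molecular formula is C8H12.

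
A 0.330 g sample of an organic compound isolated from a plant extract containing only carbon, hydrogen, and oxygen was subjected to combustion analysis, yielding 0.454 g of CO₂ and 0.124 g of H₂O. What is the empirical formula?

mol C = 0.454 g CO₂ ÷ 44.009 g/mol = 0.01032 mol
mol H = 2 × 0.124 g H₂O ÷ 18.015 g/mol = 0.01377 mol
mass O = 0.330 − (0.1239 + 0.01388) = 0.1922 g → mol O = 0.1922 ÷ 15.999 = 0.01201 mol
Divide by the smallest (0.01032 mol): C 1.000, H 1.334, O 1.165
Multiplying each by 6 gives whole numbers: C 6.00, H 8.01, O 6.99

C6H8O7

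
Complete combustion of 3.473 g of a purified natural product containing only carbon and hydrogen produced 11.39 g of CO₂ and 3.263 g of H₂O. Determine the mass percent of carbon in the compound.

mol C = 11.39 g CO₂ ÷ 44.009 g/mol = 0.25881 mol
mol H = 2 × 3.263 g H₂O ÷ 18.015 g/mol = 0.36225 mol
mass % C = 3.1086 g ÷ 3.473 g × 100%

89.51%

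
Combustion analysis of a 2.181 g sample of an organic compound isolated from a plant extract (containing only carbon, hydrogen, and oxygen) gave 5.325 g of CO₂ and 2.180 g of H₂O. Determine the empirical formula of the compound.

mol C = 5.325 g CO₂ ÷ 44.009 g/mol = 0.12100 mol
mol H = 2 × 2.180 g H₂O ÷ 18.015 g/mol = 0.24202 mol
mass O = 2.181 − (1.4533 + 0.24396) = 0.48374 g → mol O = 0.48374 ÷ 15.999 = 0.030235 mol
Divide by the smallest (0.030235 mol): C 4.002, H 8.005, O 1.000

C4H8O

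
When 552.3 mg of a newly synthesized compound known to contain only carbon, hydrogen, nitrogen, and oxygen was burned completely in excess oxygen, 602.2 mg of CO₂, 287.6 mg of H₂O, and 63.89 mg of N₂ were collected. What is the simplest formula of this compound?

C3H7NO4

mol C = 0.6022 g CO₂ ÷ 44.009 g/mol = 0.013684 mol
mol H = 2 × 0.2876 g H₂O ÷ 18.015 g/mol = 0.031929 mol
mol N = 2 × 0.06389 g N₂ ÷ 28.014 g/mol = 0.0045613 mol
mass O = 0.5523 − (0.16435 + 0.032184 + 0.063890) = 0.29187 g → mol O = 0.29187 ÷ 15.999 = 0.018243 mol
Divide by the smallest (0.0045613 mol): C 3.000, H 7.000, N 1.000, O 4.000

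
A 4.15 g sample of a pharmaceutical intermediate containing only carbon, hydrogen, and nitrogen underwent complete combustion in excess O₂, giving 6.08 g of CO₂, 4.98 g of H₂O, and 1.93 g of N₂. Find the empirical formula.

mol C = 6.08 g CO₂ ÷ 44.009 g/mol = 0.1382 mol
mol H = 2 × 4.98 g H₂O ÷ 18.015 g/mol = 0.5529 mol
mol N = 2 × 1.93 g N₂ ÷ 28.014 g/mol = 0.1378 mol
Divide by the smallest (0.1378 mol): C 1.003, H 4.012, N 1.000

CH4N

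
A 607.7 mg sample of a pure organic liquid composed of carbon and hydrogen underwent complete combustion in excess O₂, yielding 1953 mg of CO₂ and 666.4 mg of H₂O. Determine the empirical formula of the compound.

C3H5

mol C = 1.953 g CO₂ ÷ 44.009 g/mol = 0.044377 mol
mol H = 2 × 0.6664 g H₂O ÷ 18.015 g/mol = 0.073983 mol
Divide by the smallest (0.044377 mol): C 1.000, H 1.667
Multiplying each by 3 gives whole numbers: C 3.00, H 5.00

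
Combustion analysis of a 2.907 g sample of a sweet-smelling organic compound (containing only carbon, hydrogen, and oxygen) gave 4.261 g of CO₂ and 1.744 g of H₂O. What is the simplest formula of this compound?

CH2O

mol C = 4.261 g CO₂ ÷ 44.009 g/mol = 0.096821 mol
mol H = 2 × 1.744 g H₂O ÷ 18.015 g/mol = 0.19362 mol
mass O = 2.907 − (1.1629 + 0.19517) = 1.5489 g → mol O = 1.5489 ÷ 15.999 = 0.096813 mol
Divide by the smallest (0.096813 mol): C 1.000, H 2.000, O 1.000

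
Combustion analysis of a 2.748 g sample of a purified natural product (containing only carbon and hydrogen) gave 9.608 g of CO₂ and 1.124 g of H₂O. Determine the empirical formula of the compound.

mol C = 9.608 g CO₂ ÷ 44.009 g/mol = 0.21832 mol
mol H = 2 × 1.124 g H₂O ÷ 18.015 g/mol = 0.12478 mol
Divide by the smallest (0.12478 mol): C 1.750, H 1.000
Multiplying each by 4 gives whole numbers: C 7.00, H 4.00

C7H4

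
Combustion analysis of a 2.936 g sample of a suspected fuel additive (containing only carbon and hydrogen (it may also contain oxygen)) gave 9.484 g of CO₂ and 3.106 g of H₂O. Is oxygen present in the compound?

mol C = 9.484 g CO₂ ÷ 44.009 g/mol = 0.21550 mol
mol H = 2 × 3.106 g H₂O ÷ 18.015 g/mol = 0.34482 mol
C and H together account for 2.9360 g — essentially the entire 2.936 g sample — so the compound contains no oxygen.

no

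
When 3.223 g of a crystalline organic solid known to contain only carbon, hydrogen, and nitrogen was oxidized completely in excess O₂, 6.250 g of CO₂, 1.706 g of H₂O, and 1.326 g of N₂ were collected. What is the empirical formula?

mol C = 6.250 g CO₂ ÷ 44.009 g/mol = 0.14202 mol
mol H = 2 × 1.706 g H₂O ÷ 18.015 g/mol = 0.18940 mol
mol N = 2 × 1.326 g N₂ ÷ 28.014 g/mol = 0.094667 mol
Divide by the smallest (0.094667 mol): C 1.500, H 2.001, N 1.000
Multiplying each by 2 gives whole numbers: C 3.00, H 4.00, N 2.00

C3H4N2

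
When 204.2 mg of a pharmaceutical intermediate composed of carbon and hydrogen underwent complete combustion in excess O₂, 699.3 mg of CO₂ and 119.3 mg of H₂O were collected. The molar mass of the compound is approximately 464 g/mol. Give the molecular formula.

C36H30

mol C = 0.6993 g CO₂ ÷ 44.009 g/mol = 0.015890 mol
mol H = 2 × 0.1193 g H₂O ÷ 18.015 g/mol = 0.013245 mol
Divide by the smallest (0.013245 mol): C 1.200, H 1.000
Multiplying each by 5 gives whole numbers: C 6.00, H 5.00
Empirical formula: C6H5
Empirical-formula mass = 77.11 g/mol; 464 ÷ 77.11 ≈ 6, so the molecular formula is C36H30.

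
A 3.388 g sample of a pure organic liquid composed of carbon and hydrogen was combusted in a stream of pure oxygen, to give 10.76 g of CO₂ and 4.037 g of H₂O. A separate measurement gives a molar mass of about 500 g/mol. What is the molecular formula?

mol C = 10.76 g CO₂ ÷ 44.009 g/mol = 0.24450 mol
mol H = 2 × 4.037 g H₂O ÷ 18.015 g/mol = 0.44818 mol
Divide by the smallest (0.24450 mol): C 1.000, H 1.833
Multiplying each by 6 gives whole numbers: C 6.00, H 11.00
Empirical formula: C6H11
Empirical-formula mass = 83.15 g/mol; 500 ÷ 83.15 ≈ 6, so the molecular formula is C36H66.

C36H66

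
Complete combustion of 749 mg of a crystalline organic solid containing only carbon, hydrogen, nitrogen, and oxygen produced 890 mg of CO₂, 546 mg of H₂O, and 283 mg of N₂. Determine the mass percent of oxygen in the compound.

mol C = 0.890 g CO₂ ÷ 44.009 g/mol = 0.02022 mol
mol H = 2 × 0.546 g H₂O ÷ 18.015 g/mol = 0.06062 mol
mol N = 2 × 0.283 g N₂ ÷ 28.014 g/mol = 0.02020 mol
mass O = 0.749 − (0.2429 + 0.06110 + 0.2830) = 0.1620 g → mol O = 0.1620 ÷ 15.999 = 0.01013 mol
mass % O = 0.1620 g ÷ 0.749 g × 100%

21.6%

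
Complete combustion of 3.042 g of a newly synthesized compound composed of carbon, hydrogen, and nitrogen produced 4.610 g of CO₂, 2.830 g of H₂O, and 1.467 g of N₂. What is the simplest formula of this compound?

mol C = 4.610 g CO₂ ÷ 44.009 g/mol = 0.10475 mol
mol H = 2 × 2.830 g H₂O ÷ 18.015 g/mol = 0.31418 mol
mol N = 2 × 1.467 g N₂ ÷ 28.014 g/mol = 0.10473 mol
Divide by the smallest (0.10473 mol): C 1.000, H 3.000, N 1.000

CH3N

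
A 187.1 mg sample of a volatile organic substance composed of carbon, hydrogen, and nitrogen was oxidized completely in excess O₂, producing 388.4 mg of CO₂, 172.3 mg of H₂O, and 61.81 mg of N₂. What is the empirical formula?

C6H13N3

mol C = 0.3884 g CO₂ ÷ 44.009 g/mol = 0.0088255 mol
mol H = 2 × 0.1723 g H₂O ÷ 18.015 g/mol = 0.019129 mol
mol N = 2 × 0.06181 g N₂ ÷ 28.014 g/mol = 0.0044128 mol
Divide by the smallest (0.0044128 mol): C 2.000, H 4.335, N 1.000
Multiplying each by 3 gives whole numbers: C 6.00, H 13.00, N 3.00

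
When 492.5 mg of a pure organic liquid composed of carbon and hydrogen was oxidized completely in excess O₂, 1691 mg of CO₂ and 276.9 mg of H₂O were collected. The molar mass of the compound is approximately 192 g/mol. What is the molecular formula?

mol C = 1.691 g CO₂ ÷ 44.009 g/mol = 0.038424 mol
mol H = 2 × 0.2769 g H₂O ÷ 18.015 g/mol = 0.030741 mol
Divide by the smallest (0.030741 mol): C 1.250, H 1.000
Multiplying each by 4 gives whole numbers: C 5.00, H 4.00
Empirical formula: C5H4
Empirical-formula mass = 64.09 g/mol; 192 ÷ 64.09 ≈ 3, so the molecular formula is C15H12.

C15H12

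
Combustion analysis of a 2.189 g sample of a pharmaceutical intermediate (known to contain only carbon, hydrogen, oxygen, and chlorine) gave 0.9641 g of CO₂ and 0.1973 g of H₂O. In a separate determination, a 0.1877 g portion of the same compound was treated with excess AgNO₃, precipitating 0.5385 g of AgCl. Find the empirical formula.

CHCl2O

mol C = 0.9641 g CO₂ ÷ 44.009 g/mol = 0.021907 mol
mol H = 2 × 0.1973 g H₂O ÷ 18.015 g/mol = 0.021904 mol
From the AgCl data: mol Cl per gram of compound = (0.5385 ÷ 143.318) ÷ 0.1877 = 0.020018 mol/g, so in the 2.189 g combustion sample mol Cl = 0.043819 mol
mass O = 2.189 − (0.26312 + 0.022079 + 1.5534) = 0.35040 g → mol O = 0.35040 ÷ 15.999 = 0.021901 mol
Divide by the smallest (0.021901 mol): C 1.000, H 1.000, Cl 2.001, O 1.000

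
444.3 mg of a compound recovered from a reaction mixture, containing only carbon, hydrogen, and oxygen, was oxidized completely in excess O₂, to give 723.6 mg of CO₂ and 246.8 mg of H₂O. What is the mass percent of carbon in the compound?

44.45%

mol C = 0.7236 g CO₂ ÷ 44.009 g/mol = 0.016442 mol
mol H = 2 × 0.2468 g H₂O ÷ 18.015 g/mol = 0.027399 mol
mass O = 0.4443 − (0.19749 + 0.027619) = 0.21920 g → mol O = 0.21920 ÷ 15.999 = 0.013701 mol
mass % C = 0.19749 g ÷ 0.4443 g × 100%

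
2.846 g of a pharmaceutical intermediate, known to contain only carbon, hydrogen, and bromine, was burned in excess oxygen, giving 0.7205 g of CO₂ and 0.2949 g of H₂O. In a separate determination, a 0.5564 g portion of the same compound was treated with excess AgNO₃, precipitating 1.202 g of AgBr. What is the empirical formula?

CH2Br2

mol C = 0.7205 g CO₂ ÷ 44.009 g/mol = 0.016372 mol
mol H = 2 × 0.2949 g H₂O ÷ 18.015 g/mol = 0.032739 mol
From the AgBr data: mol Br per gram of compound = (1.202 ÷ 187.772) ÷ 0.5564 = 0.011505 mol/g, so in the 2.846 g combustion sample mol Br = 0.032743 mol
Divide by the smallest (0.016372 mol): C 1.000, H 2.000, Br 2.000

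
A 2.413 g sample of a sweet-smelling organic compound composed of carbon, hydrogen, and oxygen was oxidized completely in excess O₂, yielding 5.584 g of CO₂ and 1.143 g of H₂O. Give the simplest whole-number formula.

mol C = 5.584 g CO₂ ÷ 44.009 g/mol = 0.12688 mol
mol H = 2 × 1.143 g H₂O ÷ 18.015 g/mol = 0.12689 mol
mass O = 2.413 − (1.5240 + 0.12791) = 0.76110 g → mol O = 0.76110 ÷ 15.999 = 0.047572 mol
Divide by the smallest (0.047572 mol): C 2.667, H 2.667, O 1.000
Multiplying each by 3 gives whole numbers: C 8.00, H 8.00, O 3.00

C8H8O3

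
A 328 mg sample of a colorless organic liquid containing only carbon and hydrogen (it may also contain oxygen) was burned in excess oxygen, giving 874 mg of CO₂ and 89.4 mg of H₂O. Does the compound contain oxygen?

mol C = 0.874 g CO₂ ÷ 44.009 g/mol = 0.01986 mol
mol H = 2 × 0.0894 g H₂O ÷ 18.015 g/mol = 0.009925 mol
C and H account for only 0.2485 g of the 0.328 g sample; the remaining 0.07946 g must be oxygen.

yes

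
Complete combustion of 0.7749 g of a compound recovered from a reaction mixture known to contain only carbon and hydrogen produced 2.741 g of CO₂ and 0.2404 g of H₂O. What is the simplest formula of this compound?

C7H3

mol C = 2.741 g CO₂ ÷ 44.009 g/mol = 0.062283 mol
mol H = 2 × 0.2404 g H₂O ÷ 18.015 g/mol = 0.026689 mol
Divide by the smallest (0.026689 mol): C 2.334, H 1.000
Multiplying each by 3 gives whole numbers: C 7.00, H 3.00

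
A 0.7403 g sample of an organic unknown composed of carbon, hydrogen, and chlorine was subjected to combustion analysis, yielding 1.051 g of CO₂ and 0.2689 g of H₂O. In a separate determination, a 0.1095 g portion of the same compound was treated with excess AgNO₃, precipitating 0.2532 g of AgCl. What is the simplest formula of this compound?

C4H5Cl2

mol C = 1.051 g CO₂ ÷ 44.009 g/mol = 0.023881 mol
mol H = 2 × 0.2689 g H₂O ÷ 18.015 g/mol = 0.029853 mol
From the AgCl data: mol Cl per gram of compound = (0.2532 ÷ 143.318) ÷ 0.1095 = 0.016134 mol/g, so in the 0.7403 g combustion sample mol Cl = 0.011944 mol
Divide by the smallest (0.011944 mol): C 1.999, H 2.499, Cl 1.000
Multiplying each by 2 gives whole numbers: C 4.00, H 5.00, Cl 2.00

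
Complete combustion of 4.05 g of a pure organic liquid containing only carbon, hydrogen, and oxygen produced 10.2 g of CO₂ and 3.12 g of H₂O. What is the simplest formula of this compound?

mol C = 10.2 g CO₂ ÷ 44.009 g/mol = 0.2318 mol
mol H = 2 × 3.12 g H₂O ÷ 18.015 g/mol = 0.3464 mol
mass O = 4.05 − (2.784 + 0.3491) = 0.9171 g → mol O = 0.9171 ÷ 15.999 = 0.05732 mol
Divide by the smallest (0.05732 mol): C 4.044, H 6.043, O 1.000

C4H6O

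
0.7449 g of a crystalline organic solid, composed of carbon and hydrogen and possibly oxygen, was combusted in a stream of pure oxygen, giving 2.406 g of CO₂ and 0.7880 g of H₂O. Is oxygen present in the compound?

no

mol C = 2.406 g CO₂ ÷ 44.009 g/mol = 0.054671 mol
mol H = 2 × 0.7880 g H₂O ÷ 18.015 g/mol = 0.087483 mol
C and H together account for 0.74483 g — essentially the entire 0.7449 g sample — so the compound contains no oxygen.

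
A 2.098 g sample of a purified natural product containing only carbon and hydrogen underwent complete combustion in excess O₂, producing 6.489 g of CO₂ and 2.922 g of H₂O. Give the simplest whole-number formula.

mol C = 6.489 g CO₂ ÷ 44.009 g/mol = 0.14745 mol
mol H = 2 × 2.922 g H₂O ÷ 18.015 g/mol = 0.32440 mol
Divide by the smallest (0.14745 mol): C 1.000, H 2.200
Multiplying each by 5 gives whole numbers: C 5.00, H 11.00

C5H11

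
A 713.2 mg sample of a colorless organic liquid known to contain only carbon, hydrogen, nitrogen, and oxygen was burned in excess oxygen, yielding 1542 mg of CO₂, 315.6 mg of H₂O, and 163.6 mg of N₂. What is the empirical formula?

C6H6N2O

mol C = 1.542 g CO₂ ÷ 44.009 g/mol = 0.035038 mol
mol H = 2 × 0.3156 g H₂O ÷ 18.015 g/mol = 0.035037 mol
mol N = 2 × 0.1636 g N₂ ÷ 28.014 g/mol = 0.011680 mol
mass O = 0.7132 − (0.42084 + 0.035318 + 0.16360) = 0.093437 g → mol O = 0.093437 ÷ 15.999 = 0.0058402 mol
Divide by the smallest (0.0058402 mol): C 6.000, H 5.999, N 2.000, O 1.000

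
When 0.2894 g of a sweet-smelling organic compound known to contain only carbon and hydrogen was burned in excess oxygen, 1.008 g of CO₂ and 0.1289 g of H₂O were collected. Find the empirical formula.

C8H5

mol C = 1.008 g CO₂ ÷ 44.009 g/mol = 0.022904 mol
mol H = 2 × 0.1289 g H₂O ÷ 18.015 g/mol = 0.014310 mol
Divide by the smallest (0.014310 mol): C 1.601, H 1.000
Multiplying each by 5 gives whole numbers: C 8.00, H 5.00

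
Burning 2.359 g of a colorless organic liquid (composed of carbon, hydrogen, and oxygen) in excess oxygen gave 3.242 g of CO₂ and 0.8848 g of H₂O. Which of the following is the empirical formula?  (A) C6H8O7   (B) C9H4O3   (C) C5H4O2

mol C = 3.242 g CO₂ ÷ 44.009 g/mol = 0.073667 mol
mol H = 2 × 0.8848 g H₂O ÷ 18.015 g/mol = 0.098229 mol
mass O = 2.359 − (0.88481 + 0.099015) = 1.3752 g → mol O = 1.3752 ÷ 15.999 = 0.085954 mol
Divide by the smallest (0.073667 mol): C 1.000, H 1.333, O 1.167
Multiplying each by 6 gives whole numbers: C 6.00, H 8.00, O 7.00

(A) C6H8O7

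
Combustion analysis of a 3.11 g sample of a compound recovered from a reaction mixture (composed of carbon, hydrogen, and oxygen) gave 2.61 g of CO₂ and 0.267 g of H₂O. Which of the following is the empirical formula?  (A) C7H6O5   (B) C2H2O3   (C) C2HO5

mol C = 2.61 g CO₂ ÷ 44.009 g/mol = 0.05931 mol
mol H = 2 × 0.267 g H₂O ÷ 18.015 g/mol = 0.02964 mol
mass O = 3.11 − (0.7123 + 0.02988) = 2.368 g → mol O = 2.368 ÷ 15.999 = 0.1480 mol
Divide by the smallest (0.02964 mol): C 2.001, H 1.000, O 4.993

(C) C2HO5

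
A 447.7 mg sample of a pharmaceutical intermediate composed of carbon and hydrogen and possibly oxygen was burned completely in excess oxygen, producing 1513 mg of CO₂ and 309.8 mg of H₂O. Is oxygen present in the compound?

mol C = 1.513 g CO₂ ÷ 44.009 g/mol = 0.034379 mol
mol H = 2 × 0.3098 g H₂O ÷ 18.015 g/mol = 0.034394 mol
C and H together account for 0.44760 g — essentially the entire 0.4477 g sample — so the compound contains no oxygen.

no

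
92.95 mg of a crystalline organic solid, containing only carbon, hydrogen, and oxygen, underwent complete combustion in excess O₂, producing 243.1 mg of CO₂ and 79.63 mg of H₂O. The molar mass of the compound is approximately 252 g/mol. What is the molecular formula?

C15H24O3

mol C = 0.2431 g CO₂ ÷ 44.009 g/mol = 0.0055239 mol
mol H = 2 × 0.07963 g H₂O ÷ 18.015 g/mol = 0.0088404 mol
mass O = 0.09295 − (0.066347 + 0.0089111) = 0.017692 g → mol O = 0.017692 ÷ 15.999 = 0.0011058 mol
Divide by the smallest (0.0011058 mol): C 4.995, H 7.995, O 1.000
Empirical formula: C5H8O
Empirical-formula mass = 84.12 g/mol; 252 ÷ 84.12 ≈ 3, so the molecular formula is C15H24O3.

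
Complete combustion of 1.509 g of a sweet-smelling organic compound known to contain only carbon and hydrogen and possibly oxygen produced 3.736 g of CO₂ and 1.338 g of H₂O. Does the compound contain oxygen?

mol C = 3.736 g CO₂ ÷ 44.009 g/mol = 0.084892 mol
mol H = 2 × 1.338 g H₂O ÷ 18.015 g/mol = 0.14854 mol
C and H account for only 1.1694 g of the 1.509 g sample; the remaining 0.33963 g must be oxygen.

yes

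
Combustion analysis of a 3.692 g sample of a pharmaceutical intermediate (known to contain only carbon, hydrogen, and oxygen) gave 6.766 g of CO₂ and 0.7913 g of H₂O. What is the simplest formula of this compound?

C7H4O5

mol C = 6.766 g CO₂ ÷ 44.009 g/mol = 0.15374 mol
mol H = 2 × 0.7913 g H₂O ÷ 18.015 g/mol = 0.087849 mol
mass O = 3.692 − (1.8466 + 0.088552) = 1.7569 g → mol O = 1.7569 ÷ 15.999 = 0.10981 mol
Divide by the smallest (0.087849 mol): C 1.750, H 1.000, O 1.250
Multiplying each by 4 gives whole numbers: C 7.00, H 4.00, O 5.00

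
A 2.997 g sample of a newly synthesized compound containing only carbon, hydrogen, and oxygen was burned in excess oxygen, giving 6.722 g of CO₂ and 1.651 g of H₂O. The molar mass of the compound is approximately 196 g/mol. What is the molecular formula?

mol C = 6.722 g CO₂ ÷ 44.009 g/mol = 0.15274 mol
mol H = 2 × 1.651 g H₂O ÷ 18.015 g/mol = 0.18329 mol
mass O = 2.997 − (1.8346 + 0.18476) = 0.97766 g → mol O = 0.97766 ÷ 15.999 = 0.061108 mol
Divide by the smallest (0.061108 mol): C 2.500, H 2.999, O 1.000
Multiplying each by 2 gives whole numbers: C 5.00, H 6.00, O 2.00
Empirical formula: C5H6O2
Empirical-formula mass = 98.10 g/mol; 196 ÷ 98.10 ≈ 2, so the molecular formula is C10H12O4.

C10H12O4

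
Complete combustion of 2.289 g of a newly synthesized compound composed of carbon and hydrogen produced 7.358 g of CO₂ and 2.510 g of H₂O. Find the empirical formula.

mol C = 7.358 g CO₂ ÷ 44.009 g/mol = 0.16719 mol
mol H = 2 × 2.510 g H₂O ÷ 18.015 g/mol = 0.27866 mol
Divide by the smallest (0.16719 mol): C 1.000, H 1.667
Multiplying each by 3 gives whole numbers: C 3.00, H 5.00

C3H5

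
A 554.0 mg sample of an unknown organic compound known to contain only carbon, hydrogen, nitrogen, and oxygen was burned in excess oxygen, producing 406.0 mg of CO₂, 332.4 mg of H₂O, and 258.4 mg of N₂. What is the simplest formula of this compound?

mol C = 0.4060 g CO₂ ÷ 44.009 g/mol = 0.0092254 mol
mol H = 2 × 0.3324 g H₂O ÷ 18.015 g/mol = 0.036903 mol
mol N = 2 × 0.2584 g N₂ ÷ 28.014 g/mol = 0.018448 mol
mass O = 0.5540 − (0.11081 + 0.037198 + 0.25840) = 0.14760 g → mol O = 0.14760 ÷ 15.999 = 0.0092253 mol
Divide by the smallest (0.0092253 mol): C 1.000, H 4.000, N 2.000, O 1.000

CH4N2O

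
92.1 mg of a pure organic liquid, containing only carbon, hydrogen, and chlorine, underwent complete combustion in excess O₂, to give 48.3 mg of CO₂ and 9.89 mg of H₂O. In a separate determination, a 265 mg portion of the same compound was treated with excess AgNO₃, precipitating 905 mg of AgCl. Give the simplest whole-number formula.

CHCl2

mol C = 0.0483 g CO₂ ÷ 44.009 g/mol = 0.001098 mol
mol H = 2 × 0.00989 g H₂O ÷ 18.015 g/mol = 0.001098 mol
From the AgCl data: mol Cl per gram of compound = (0.905 ÷ 143.318) ÷ 0.265 = 0.02383 mol/g, so in the 0.0921 g combustion sample mol Cl = 0.002195 mol
Divide by the smallest (0.001098 mol): C 1.000, H 1.000, Cl 2.000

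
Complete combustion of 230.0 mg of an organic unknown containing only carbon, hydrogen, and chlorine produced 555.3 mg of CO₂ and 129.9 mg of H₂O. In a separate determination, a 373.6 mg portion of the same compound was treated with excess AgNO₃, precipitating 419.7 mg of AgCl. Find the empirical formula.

mol C = 0.5553 g CO₂ ÷ 44.009 g/mol = 0.012618 mol
mol H = 2 × 0.1299 g H₂O ÷ 18.015 g/mol = 0.014421 mol
From the AgCl data: mol Cl per gram of compound = (0.4197 ÷ 143.318) ÷ 0.3736 = 0.0078385 mol/g, so in the 0.2300 g combustion sample mol Cl = 0.0018028 mol
Divide by the smallest (0.0018028 mol): C 6.999, H 7.999, Cl 1.000

C7H8Cl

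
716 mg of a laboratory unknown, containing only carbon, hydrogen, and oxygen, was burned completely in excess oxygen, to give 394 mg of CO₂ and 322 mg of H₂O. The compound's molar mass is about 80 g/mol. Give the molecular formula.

mol C = 0.394 g CO₂ ÷ 44.009 g/mol = 0.008953 mol
mol H = 2 × 0.322 g H₂O ÷ 18.015 g/mol = 0.03575 mol
mass O = 0.716 − (0.1075 + 0.03603) = 0.5724 g → mol O = 0.5724 ÷ 15.999 = 0.03578 mol
Divide by the smallest (0.008953 mol): C 1.000, H 3.993, O 3.996
Empirical formula: CH4O4
Empirical-formula mass = 80.04 g/mol; 80 ÷ 80.04 ≈ 1, so the molecular formula is CH4O4.

CH4O4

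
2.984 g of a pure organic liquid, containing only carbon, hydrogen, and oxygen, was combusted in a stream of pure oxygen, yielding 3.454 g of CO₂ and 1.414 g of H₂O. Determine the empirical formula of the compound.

mol C = 3.454 g CO₂ ÷ 44.009 g/mol = 0.078484 mol
mol H = 2 × 1.414 g H₂O ÷ 18.015 g/mol = 0.15698 mol
mass O = 2.984 − (0.94267 + 0.15824) = 1.8831 g → mol O = 1.8831 ÷ 15.999 = 0.11770 mol
Divide by the smallest (0.078484 mol): C 1.000, H 2.000, O 1.500
Multiplying each by 2 gives whole numbers: C 2.00, H 4.00, O 3.00

C2H4O3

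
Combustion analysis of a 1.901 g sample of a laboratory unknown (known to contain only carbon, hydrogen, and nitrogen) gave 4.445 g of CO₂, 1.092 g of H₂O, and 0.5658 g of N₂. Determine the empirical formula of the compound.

C5H6N2

mol C = 4.445 g CO₂ ÷ 44.009 g/mol = 0.10100 mol
mol H = 2 × 1.092 g H₂O ÷ 18.015 g/mol = 0.12123 mol
mol N = 2 × 0.5658 g N₂ ÷ 28.014 g/mol = 0.040394 mol
Divide by the smallest (0.040394 mol): C 2.500, H 3.001, N 1.000
Multiplying each by 2 gives whole numbers: C 5.00, H 6.00, N 2.00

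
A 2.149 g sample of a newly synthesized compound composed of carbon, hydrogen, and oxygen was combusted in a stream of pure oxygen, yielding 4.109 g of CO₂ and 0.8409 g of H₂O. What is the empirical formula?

C8H8O5

mol C = 4.109 g CO₂ ÷ 44.009 g/mol = 0.093367 mol
mol H = 2 × 0.8409 g H₂O ÷ 18.015 g/mol = 0.093356 mol
mass O = 2.149 − (1.1214 + 0.094102) = 0.93346 g → mol O = 0.93346 ÷ 15.999 = 0.058345 mol
Divide by the smallest (0.058345 mol): C 1.600, H 1.600, O 1.000
Multiplying each by 5 gives whole numbers: C 8.00, H 8.00, O 5.00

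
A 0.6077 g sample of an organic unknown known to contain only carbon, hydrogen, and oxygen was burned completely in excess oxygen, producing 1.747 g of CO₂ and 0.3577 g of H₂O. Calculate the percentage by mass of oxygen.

mol C = 1.747 g CO₂ ÷ 44.009 g/mol = 0.039696 mol
mol H = 2 × 0.3577 g H₂O ÷ 18.015 g/mol = 0.039711 mol
mass O = 0.6077 − (0.47679 + 0.040029) = 0.090877 g → mol O = 0.090877 ÷ 15.999 = 0.0056802 mol
mass % O = 0.090877 g ÷ 0.6077 g × 100%

14.95%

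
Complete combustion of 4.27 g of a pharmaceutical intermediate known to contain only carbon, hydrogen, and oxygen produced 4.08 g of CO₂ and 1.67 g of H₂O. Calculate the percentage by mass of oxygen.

69.5%

mol C = 4.08 g CO₂ ÷ 44.009 g/mol = 0.09271 mol
mol H = 2 × 1.67 g H₂O ÷ 18.015 g/mol = 0.1854 mol
mass O = 4.27 − (1.114 + 0.1869) = 2.970 g → mol O = 2.970 ÷ 15.999 = 0.1856 mol
mass % O = 2.970 g ÷ 4.27 g × 100%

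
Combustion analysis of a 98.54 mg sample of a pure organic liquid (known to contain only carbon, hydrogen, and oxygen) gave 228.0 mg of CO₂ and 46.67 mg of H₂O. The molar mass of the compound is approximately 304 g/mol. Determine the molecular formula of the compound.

mol C = 0.2280 g CO₂ ÷ 44.009 g/mol = 0.0051808 mol
mol H = 2 × 0.04667 g H₂O ÷ 18.015 g/mol = 0.0051812 mol
mass O = 0.09854 − (0.062226 + 0.0052227) = 0.031091 g → mol O = 0.031091 ÷ 15.999 = 0.0019433 mol
Divide by the smallest (0.0019433 mol): C 2.666, H 2.666, O 1.000
Multiplying each by 3 gives whole numbers: C 8.00, H 8.00, O 3.00
Empirical formula: C8H8O3
Empirical-formula mass = 152.15 g/mol; 304 ÷ 152.15 ≈ 2, so the molecular formula is C16H16O6.

C16H16O6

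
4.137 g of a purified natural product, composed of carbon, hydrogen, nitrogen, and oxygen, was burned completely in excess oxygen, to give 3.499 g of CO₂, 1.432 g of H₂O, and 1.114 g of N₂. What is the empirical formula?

C2H4N2O3

mol C = 3.499 g CO₂ ÷ 44.009 g/mol = 0.079506 mol
mol H = 2 × 1.432 g H₂O ÷ 18.015 g/mol = 0.15898 mol
mol N = 2 × 1.114 g N₂ ÷ 28.014 g/mol = 0.079532 mol
mass O = 4.137 − (0.95495 + 0.16025 + 1.1140) = 1.9078 g → mol O = 1.9078 ÷ 15.999 = 0.11924 mol
Divide by the smallest (0.079506 mol): C 1.000, H 2.000, N 1.000, O 1.500
Multiplying each by 2 gives whole numbers: C 2.00, H 4.00, N 2.00, O 3.00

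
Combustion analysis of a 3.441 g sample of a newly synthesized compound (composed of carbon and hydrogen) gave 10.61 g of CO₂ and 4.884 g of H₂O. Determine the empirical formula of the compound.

mol C = 10.61 g CO₂ ÷ 44.009 g/mol = 0.24109 mol
mol H = 2 × 4.884 g H₂O ÷ 18.015 g/mol = 0.54221 mol
Divide by the smallest (0.24109 mol): C 1.000, H 2.249
Multiplying each by 4 gives whole numbers: C 4.00, H 9.00

C4H9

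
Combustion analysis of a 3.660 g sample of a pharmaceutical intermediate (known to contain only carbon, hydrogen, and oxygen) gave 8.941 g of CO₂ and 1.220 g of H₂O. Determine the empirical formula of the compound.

C3H2O

mol C = 8.941 g CO₂ ÷ 44.009 g/mol = 0.20316 mol
mol H = 2 × 1.220 g H₂O ÷ 18.015 g/mol = 0.13544 mol
mass O = 3.660 − (2.4402 + 0.13653) = 1.0833 g → mol O = 1.0833 ÷ 15.999 = 0.067709 mol
Divide by the smallest (0.067709 mol): C 3.001, H 2.000, O 1.000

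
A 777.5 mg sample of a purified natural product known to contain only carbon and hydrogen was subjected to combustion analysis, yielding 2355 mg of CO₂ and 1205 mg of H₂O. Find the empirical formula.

C2H5

mol C = 2.355 g CO₂ ÷ 44.009 g/mol = 0.053512 mol
mol H = 2 × 1.205 g H₂O ÷ 18.015 g/mol = 0.13378 mol
Divide by the smallest (0.053512 mol): C 1.000, H 2.500
Multiplying each by 2 gives whole numbers: C 2.00, H 5.00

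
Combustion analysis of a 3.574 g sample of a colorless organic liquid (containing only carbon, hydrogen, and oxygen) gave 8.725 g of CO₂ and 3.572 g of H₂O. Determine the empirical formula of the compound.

C4H8O

mol C = 8.725 g CO₂ ÷ 44.009 g/mol = 0.19825 mol
mol H = 2 × 3.572 g H₂O ÷ 18.015 g/mol = 0.39656 mol
mass O = 3.574 − (2.3812 + 0.39973) = 0.79303 g → mol O = 0.79303 ÷ 15.999 = 0.049567 mol
Divide by the smallest (0.049567 mol): C 4.000, H 8.000, O 1.000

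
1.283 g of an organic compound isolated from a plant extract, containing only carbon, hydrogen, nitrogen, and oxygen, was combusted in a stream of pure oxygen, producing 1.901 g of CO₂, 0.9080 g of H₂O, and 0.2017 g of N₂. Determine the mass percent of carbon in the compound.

40.44%

mol C = 1.901 g CO₂ ÷ 44.009 g/mol = 0.043196 mol
mol H = 2 × 0.9080 g H₂O ÷ 18.015 g/mol = 0.10080 mol
mol N = 2 × 0.2017 g N₂ ÷ 28.014 g/mol = 0.014400 mol
mass O = 1.283 − (0.51882 + 0.10161 + 0.20170) = 0.46087 g → mol O = 0.46087 ÷ 15.999 = 0.028806 mol
mass % C = 0.51882 g ÷ 1.283 g × 100%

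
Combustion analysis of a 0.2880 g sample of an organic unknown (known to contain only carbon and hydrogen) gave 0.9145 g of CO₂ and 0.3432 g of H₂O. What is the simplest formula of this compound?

mol C = 0.9145 g CO₂ ÷ 44.009 g/mol = 0.020780 mol
mol H = 2 × 0.3432 g H₂O ÷ 18.015 g/mol = 0.038102 mol
Divide by the smallest (0.020780 mol): C 1.000, H 1.834
Multiplying each by 6 gives whole numbers: C 6.00, H 11.00

C6H11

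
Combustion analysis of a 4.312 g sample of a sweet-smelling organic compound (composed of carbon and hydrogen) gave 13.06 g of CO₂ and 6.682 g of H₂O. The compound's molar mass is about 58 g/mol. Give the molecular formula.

C4H10

mol C = 13.06 g CO₂ ÷ 44.009 g/mol = 0.29676 mol
mol H = 2 × 6.682 g H₂O ÷ 18.015 g/mol = 0.74183 mol
Divide by the smallest (0.29676 mol): C 1.000, H 2.500
Multiplying each by 2 gives whole numbers: C 2.00, H 5.00
Empirical formula: C2H5
Empirical-formula mass = 29.06 g/mol; 58 ÷ 29.06 ≈ 2, so the molecular formula is C4H10.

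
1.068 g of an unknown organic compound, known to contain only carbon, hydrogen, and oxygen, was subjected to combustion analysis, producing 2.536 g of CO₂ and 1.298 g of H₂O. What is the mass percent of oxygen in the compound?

21.59%

mol C = 2.536 g CO₂ ÷ 44.009 g/mol = 0.057625 mol
mol H = 2 × 1.298 g H₂O ÷ 18.015 g/mol = 0.14410 mol
mass O = 1.068 − (0.69213 + 0.14525) = 0.23062 g → mol O = 0.23062 ÷ 15.999 = 0.014414 mol
mass % O = 0.23062 g ÷ 1.068 g × 100%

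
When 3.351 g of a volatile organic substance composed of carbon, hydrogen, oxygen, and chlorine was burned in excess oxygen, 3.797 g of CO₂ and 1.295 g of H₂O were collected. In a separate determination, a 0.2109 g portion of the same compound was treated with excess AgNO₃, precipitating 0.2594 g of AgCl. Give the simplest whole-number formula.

mol C = 3.797 g CO₂ ÷ 44.009 g/mol = 0.086278 mol
mol H = 2 × 1.295 g H₂O ÷ 18.015 g/mol = 0.14377 mol
From the AgCl data: mol Cl per gram of compound = (0.2594 ÷ 143.318) ÷ 0.2109 = 0.0085821 mol/g, so in the 3.351 g combustion sample mol Cl = 0.028759 mol
mass O = 3.351 − (1.0363 + 0.14492 + 1.0195) = 1.1503 g → mol O = 1.1503 ÷ 15.999 = 0.071899 mol
Divide by the smallest (0.028759 mol): C 3.000, H 4.999, Cl 1.000, O 2.500
Multiplying each by 2 gives whole numbers: C 6.00, H 10.00, Cl 2.00, O 5.00

C6H10Cl2O5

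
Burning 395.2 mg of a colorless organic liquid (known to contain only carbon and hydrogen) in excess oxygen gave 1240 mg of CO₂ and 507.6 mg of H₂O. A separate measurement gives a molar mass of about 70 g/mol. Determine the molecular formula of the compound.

mol C = 1.240 g CO₂ ÷ 44.009 g/mol = 0.028176 mol
mol H = 2 × 0.5076 g H₂O ÷ 18.015 g/mol = 0.056353 mol
Divide by the smallest (0.028176 mol): C 1.000, H 2.000
Empirical formula: CH2
Empirical-formula mass = 14.03 g/mol; 70 ÷ 14.03 ≈ 5, so the molecular formula is C5H10.

C5H10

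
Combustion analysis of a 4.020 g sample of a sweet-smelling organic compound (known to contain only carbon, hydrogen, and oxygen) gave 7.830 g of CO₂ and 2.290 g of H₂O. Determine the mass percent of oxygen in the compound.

mol C = 7.830 g CO₂ ÷ 44.009 g/mol = 0.17792 mol
mol H = 2 × 2.290 g H₂O ÷ 18.015 g/mol = 0.25423 mol
mass O = 4.020 − (2.1370 + 0.25627) = 1.6268 g → mol O = 1.6268 ÷ 15.999 = 0.10168 mol
mass % O = 1.6268 g ÷ 4.020 g × 100%

40.47%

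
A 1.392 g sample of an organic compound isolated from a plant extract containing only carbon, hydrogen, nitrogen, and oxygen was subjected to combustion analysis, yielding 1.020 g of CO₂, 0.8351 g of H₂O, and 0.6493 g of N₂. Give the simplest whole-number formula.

mol C = 1.020 g CO₂ ÷ 44.009 g/mol = 0.023177 mol
mol H = 2 × 0.8351 g H₂O ÷ 18.015 g/mol = 0.092712 mol
mol N = 2 × 0.6493 g N₂ ÷ 28.014 g/mol = 0.046355 mol
mass O = 1.392 − (0.27838 + 0.093453 + 0.64930) = 0.37087 g → mol O = 0.37087 ÷ 15.999 = 0.023181 mol
Divide by the smallest (0.023177 mol): C 1.000, H 4.000, N 2.000, O 1.000

CH4N2O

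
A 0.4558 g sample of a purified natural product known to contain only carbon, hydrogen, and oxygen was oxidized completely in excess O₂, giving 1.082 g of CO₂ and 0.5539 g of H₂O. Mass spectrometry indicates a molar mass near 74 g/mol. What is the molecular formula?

mol C = 1.082 g CO₂ ÷ 44.009 g/mol = 0.024586 mol
mol H = 2 × 0.5539 g H₂O ÷ 18.015 g/mol = 0.061493 mol
mass O = 0.4558 − (0.29530 + 0.061985) = 0.098514 g → mol O = 0.098514 ÷ 15.999 = 0.0061575 mol
Divide by the smallest (0.0061575 mol): C 3.993, H 9.987, O 1.000
Empirical formula: C4H10O
Empirical-formula mass = 74.12 g/mol; 74 ÷ 74.12 ≈ 1, so the molecular formula is C4H10O.

C4H10O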